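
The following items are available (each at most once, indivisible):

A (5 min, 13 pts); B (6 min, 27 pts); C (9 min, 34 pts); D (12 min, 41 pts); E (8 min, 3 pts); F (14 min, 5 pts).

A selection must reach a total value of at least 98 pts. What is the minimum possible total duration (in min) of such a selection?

Subsets with value ≥ 98, sorted by total duration:
- B+C+D: duration 27, value 102
- A+B+C+D: duration 32, value 115
Minimum duration: 27 min.

27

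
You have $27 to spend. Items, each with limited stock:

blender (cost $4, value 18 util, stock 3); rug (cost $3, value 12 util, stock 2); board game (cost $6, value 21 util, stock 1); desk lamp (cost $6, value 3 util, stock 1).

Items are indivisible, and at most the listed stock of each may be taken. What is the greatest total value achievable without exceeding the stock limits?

99 util

Best selections within cost 27 and stock limits:
- 3×blender + 2×rug + 1×board game: cost 24, value 99
- 3×blender + 1×rug + 1×board game + 1×desk lamp: cost 27, value 90
Best: 99 util.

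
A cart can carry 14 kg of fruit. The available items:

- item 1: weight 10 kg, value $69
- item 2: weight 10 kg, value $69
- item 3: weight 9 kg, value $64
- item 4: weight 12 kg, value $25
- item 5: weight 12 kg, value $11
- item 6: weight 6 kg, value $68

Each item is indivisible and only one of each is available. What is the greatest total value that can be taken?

$69

Check high-value combinations within 14 kg:
- item 1: weight 10, value 69
- item 2: weight 10, value 69
- item 6: weight 6, value 68
- item 3: weight 9, value 64
- item 4: weight 12, value 25
Best: $69.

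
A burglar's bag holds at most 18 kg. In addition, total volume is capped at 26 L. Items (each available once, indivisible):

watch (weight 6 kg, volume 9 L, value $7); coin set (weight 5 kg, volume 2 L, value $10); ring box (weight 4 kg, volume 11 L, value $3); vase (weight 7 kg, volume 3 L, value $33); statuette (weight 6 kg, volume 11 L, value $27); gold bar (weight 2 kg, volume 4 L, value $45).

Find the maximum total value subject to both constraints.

$105

Feasible sets respecting both limits:
- vase+statuette+gold bar: weight 15, volume 18, value 105
- coin set+ring box+vase+gold bar: weight 18, volume 20, value 91
- coin set+vase+gold bar: weight 14, volume 9, value 88
- watch+vase+gold bar: weight 15, volume 16, value 85
Best: $105.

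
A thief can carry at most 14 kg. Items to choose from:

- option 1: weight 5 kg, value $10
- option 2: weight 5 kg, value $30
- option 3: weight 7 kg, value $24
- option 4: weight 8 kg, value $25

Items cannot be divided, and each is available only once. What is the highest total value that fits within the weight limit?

$55

This is a 0/1 knapsack; check combinations near the capacity.
- option 2+option 4: weight 5+8=13, value 30+25=55
- option 2+option 3: weight 5+7=12, value 30+24=54
- option 1+option 2: weight 5+5=10, value 10+30=40
- option 1+option 4: weight 5+8=13, value 10+25=35
- option 1+option 3: weight 5+7=12, value 10+24=34
Best: $55.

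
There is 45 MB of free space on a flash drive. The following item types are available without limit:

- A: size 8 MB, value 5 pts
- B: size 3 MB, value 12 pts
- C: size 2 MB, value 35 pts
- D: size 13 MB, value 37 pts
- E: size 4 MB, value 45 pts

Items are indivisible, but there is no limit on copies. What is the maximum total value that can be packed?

770 pts

Best value-per-unit is C at 35/2, and filling with it alone uses size 22×2=44. No mix of the others beats 22×35 = 770.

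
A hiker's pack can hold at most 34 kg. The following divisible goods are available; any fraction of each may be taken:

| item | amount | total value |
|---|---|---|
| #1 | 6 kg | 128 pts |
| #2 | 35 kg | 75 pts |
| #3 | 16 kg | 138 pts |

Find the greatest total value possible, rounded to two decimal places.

Take in order of value per unit:
- #1 (128/6 per unit): all 6 → value 128, running total 128.00
- #3 (138/16 per unit): all 16 → value 138, running total 266.00
- #2 (75/35 per unit): 12 of 35 → value 12×75/35 = 25.7143, running total 291.71
Total 291.71.

291.71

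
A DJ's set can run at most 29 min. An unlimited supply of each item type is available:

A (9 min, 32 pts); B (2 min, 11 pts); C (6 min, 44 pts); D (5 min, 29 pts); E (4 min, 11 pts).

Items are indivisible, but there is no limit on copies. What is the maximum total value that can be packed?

205 pts

Best value-per-unit is C at 44/6; filling with it alone gives 4×44 = 176.
Optimal mix: 4×C + 1×D → duration 29, value 205.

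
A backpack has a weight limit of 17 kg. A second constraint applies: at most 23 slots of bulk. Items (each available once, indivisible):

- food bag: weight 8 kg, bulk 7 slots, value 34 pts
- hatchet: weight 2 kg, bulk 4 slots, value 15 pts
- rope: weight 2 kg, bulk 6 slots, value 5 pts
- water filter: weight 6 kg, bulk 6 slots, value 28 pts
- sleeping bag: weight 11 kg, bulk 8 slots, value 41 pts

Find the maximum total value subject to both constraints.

77 pts

Feasible sets respecting both limits:
- food bag+hatchet+water filter: weight 16, bulk 17, value 77
- water filter+sleeping bag: weight 17, bulk 14, value 69
- food bag+rope+water filter: weight 16, bulk 19, value 67
Best: 77 pts.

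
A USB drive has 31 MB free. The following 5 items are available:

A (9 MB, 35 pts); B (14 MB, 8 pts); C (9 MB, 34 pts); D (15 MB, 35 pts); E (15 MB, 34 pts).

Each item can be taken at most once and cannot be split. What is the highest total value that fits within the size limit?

70 pts

Check high-value combinations within 31 MB:
- A+D: size 9+15=24, value 35+35=70
- A+C: size 9+9=18, value 35+34=69
- C+D: size 9+15=24, value 34+35=69
- A+E: size 9+15=24, value 35+34=69
- D+E: size 15+15=30, value 35+34=69
Best: 70 pts.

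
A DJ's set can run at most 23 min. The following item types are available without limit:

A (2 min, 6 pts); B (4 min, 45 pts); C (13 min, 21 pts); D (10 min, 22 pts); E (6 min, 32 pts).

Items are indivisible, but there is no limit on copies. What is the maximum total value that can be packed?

Best value-per-unit is B at 45/4; filling with it alone gives 5×45 = 225.
Optimal mix: 1×A + 5×B → duration 22, value 231.

231 pts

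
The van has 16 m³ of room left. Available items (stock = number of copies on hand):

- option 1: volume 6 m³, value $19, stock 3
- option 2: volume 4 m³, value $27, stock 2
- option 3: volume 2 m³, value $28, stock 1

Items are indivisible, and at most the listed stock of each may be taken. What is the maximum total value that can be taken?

Top feasible selections:
- 1×option 1 + 2×option 2 + 1×option 3: volume 16, value 101
- 2×option 2 + 1×option 3: volume 10, value 82
Best: $101.

$101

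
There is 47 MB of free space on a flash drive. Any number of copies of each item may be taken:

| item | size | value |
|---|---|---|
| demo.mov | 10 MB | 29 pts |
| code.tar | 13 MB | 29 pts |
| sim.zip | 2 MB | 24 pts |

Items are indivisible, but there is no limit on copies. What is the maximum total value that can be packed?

Best value-per-unit is sim.zip at 24/2, and filling with it alone uses size 23×2=46. No mix of the others beats 23×24 = 552.

552 pts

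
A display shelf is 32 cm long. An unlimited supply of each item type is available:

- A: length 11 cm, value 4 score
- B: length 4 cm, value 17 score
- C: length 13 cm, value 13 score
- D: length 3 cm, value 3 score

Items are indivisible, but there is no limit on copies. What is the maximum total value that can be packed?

136 score

Best value-per-unit is B at 17/4, and filling with it alone uses length 8×4=32. No mix of the others beats 8×17 = 136.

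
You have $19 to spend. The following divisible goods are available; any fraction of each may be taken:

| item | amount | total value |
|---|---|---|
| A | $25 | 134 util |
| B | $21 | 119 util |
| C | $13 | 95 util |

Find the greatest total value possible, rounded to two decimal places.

Take in order of value per unit:
- C (95/13 per unit): all 13 → value 95, running total 95.00
- B (119/21 per unit): 6 of 21 → value 6×119/21 = 34.0000, running total 129.00
Total 129.00.

129.00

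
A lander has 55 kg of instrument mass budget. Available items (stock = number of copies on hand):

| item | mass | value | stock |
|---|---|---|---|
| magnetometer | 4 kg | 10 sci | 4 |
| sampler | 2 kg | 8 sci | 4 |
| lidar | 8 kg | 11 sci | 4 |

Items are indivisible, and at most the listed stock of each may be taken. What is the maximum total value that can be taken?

108 sci

Best selections within mass 55 and stock limits:
- 4×magnetometer + 3×sampler + 4×lidar: mass 54, value 108
- 3×magnetometer + 4×sampler + 4×lidar: mass 52, value 106
Best: 108 sci.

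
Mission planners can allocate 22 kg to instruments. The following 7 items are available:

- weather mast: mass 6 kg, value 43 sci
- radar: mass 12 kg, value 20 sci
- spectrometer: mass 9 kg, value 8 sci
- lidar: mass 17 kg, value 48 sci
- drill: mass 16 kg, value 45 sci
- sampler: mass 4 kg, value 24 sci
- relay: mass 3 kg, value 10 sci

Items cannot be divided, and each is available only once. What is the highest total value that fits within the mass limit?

Check high-value combinations within 22 kg:
- weather mast+drill: mass 6+16=22, value 43+45=88
- weather mast+radar+sampler: mass 6+12+4=22, value 43+20+24=87
- weather mast+spectrometer+sampler+relay: mass 6+9+4+3=22, value 43+8+24+10=85
- weather mast+sampler+relay: mass 6+4+3=13, value 43+24+10=77
Best: 88 sci.

88 sci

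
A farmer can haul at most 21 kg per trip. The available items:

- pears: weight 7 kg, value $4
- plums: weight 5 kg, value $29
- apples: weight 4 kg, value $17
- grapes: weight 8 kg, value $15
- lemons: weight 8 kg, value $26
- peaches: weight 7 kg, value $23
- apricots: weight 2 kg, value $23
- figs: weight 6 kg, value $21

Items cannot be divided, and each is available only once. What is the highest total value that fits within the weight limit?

Check high-value combinations within 21 kg:
- plums+lemons+apricots+figs: weight 5+8+2+6=21, value 29+26+23+21=99
- plums+peaches+apricots+figs: weight 5+7+2+6=20, value 29+23+23+21=96
- plums+apples+lemons+apricots: weight 5+4+8+2=19, value 29+17+26+23=95
- plums+apples+peaches+apricots: weight 5+4+7+2=18, value 29+17+23+23=92
Best: $99.

$99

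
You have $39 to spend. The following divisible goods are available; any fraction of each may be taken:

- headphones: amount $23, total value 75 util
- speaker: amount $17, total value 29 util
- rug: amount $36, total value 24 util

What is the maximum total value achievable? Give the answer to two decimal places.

Take in order of value per unit:
- headphones (75/23 per unit): all 23 → value 75, running total 75.00
- speaker (29/17 per unit): 16 of 17 → value 16×29/17 = 27.2941, running total 102.29
Total 102.29.

102.29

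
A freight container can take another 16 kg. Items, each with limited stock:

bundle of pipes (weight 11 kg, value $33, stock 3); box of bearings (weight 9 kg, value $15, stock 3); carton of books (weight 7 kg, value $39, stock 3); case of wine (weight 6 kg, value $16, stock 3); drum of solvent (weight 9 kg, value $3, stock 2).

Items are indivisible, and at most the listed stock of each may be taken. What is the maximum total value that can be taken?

$78

Top feasible selections:
- 2×carton of books: weight 14, value 78
- 1×carton of books + 1×case of wine: weight 13, value 55
- 1×box of bearings + 1×carton of books: weight 16, value 54
Best: $78.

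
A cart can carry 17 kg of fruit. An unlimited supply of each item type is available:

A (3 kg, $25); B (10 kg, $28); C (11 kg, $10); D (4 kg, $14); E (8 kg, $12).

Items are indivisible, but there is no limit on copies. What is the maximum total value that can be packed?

$125

Best value-per-unit is A at 25/3, and filling with it alone uses weight 5×3=15. No mix of the others beats 5×25 = 125.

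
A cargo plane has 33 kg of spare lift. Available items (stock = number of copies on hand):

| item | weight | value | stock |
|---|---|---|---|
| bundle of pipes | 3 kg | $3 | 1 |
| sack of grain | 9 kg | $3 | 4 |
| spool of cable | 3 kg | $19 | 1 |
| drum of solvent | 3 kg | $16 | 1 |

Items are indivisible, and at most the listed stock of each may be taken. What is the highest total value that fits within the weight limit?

Top feasible selections:
- 1×bundle of pipes + 2×sack of grain + 1×spool of cable + 1×drum of solvent: weight 27, value 44
- 3×sack of grain + 1×spool of cable + 1×drum of solvent: weight 33, value 44
- 1×bundle of pipes + 1×sack of grain + 1×spool of cable + 1×drum of solvent: weight 18, value 41
- 2×sack of grain + 1×spool of cable + 1×drum of solvent: weight 24, value 41
Best: $44.

$44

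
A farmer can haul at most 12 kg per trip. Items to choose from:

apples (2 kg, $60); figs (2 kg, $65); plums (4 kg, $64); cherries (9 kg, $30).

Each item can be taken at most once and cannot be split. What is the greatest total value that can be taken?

Check high-value combinations within 12 kg:
- apples+figs+plums: weight 2+2+4=8, value 60+65+64=189
- figs+plums: weight 2+4=6, value 65+64=129
- apples+figs: weight 2+2=4, value 60+65=125
- apples+plums: weight 2+4=6, value 60+64=124
- figs+cherries: weight 2+9=11, value 65+30=95
Best: $189.

$189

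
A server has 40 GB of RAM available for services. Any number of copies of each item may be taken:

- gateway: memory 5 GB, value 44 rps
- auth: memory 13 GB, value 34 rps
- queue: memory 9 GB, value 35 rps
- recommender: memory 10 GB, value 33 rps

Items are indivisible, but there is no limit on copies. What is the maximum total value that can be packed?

Best value-per-unit is gateway at 44/5, and filling with it alone uses memory 8×5=40. No mix of the others beats 8×44 = 352.

352 rps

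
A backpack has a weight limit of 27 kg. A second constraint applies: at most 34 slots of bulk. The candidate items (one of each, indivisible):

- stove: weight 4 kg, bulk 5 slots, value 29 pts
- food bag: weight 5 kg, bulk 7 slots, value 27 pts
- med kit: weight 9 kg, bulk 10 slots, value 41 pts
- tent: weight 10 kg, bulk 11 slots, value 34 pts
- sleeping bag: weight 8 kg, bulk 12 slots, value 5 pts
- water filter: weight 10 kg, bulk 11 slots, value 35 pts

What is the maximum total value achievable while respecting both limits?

Feasible sets respecting both limits:
- stove+med kit+water filter: weight 23, bulk 26, value 105
- stove+med kit+tent: weight 23, bulk 26, value 104
- food bag+med kit+water filter: weight 24, bulk 28, value 103
Best: 105 pts.

105 pts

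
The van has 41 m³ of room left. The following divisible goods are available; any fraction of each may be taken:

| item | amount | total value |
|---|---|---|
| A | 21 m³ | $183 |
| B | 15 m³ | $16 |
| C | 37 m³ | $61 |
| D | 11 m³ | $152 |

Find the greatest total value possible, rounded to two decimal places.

Take in order of value per unit:
- D (152/11 per unit): all 11 → value 152, running total 152.00
- A (183/21 per unit): all 21 → value 183, running total 335.00
- C (61/37 per unit): 9 of 37 → value 9×61/37 = 14.8378, running total 349.84
Total 349.84.

349.84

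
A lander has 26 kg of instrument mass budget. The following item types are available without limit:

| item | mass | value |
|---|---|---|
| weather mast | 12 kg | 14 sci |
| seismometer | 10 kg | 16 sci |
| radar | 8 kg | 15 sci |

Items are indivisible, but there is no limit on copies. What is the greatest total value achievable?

Best value-per-unit is radar at 15/8; filling with it alone gives 3×15 = 45.
Optimal mix: 1×seismometer + 2×radar → mass 26, value 46.

46 sci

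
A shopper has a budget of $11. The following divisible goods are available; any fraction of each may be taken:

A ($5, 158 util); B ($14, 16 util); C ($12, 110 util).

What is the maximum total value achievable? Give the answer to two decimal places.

Take in order of value per unit:
- A (158/5 per unit): all 5 → value 158, running total 158.00
- C (110/12 per unit): 6 of 12 → value 6×110/12 = 55.0000, running total 213.00
Total 213.00.

213.00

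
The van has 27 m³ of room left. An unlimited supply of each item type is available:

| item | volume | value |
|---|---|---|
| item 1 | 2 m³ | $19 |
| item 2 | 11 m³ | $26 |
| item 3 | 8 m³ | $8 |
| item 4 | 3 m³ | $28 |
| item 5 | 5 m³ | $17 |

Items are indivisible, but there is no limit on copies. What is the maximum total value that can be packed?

Best value-per-unit is item 1 at 19/2; filling with it alone gives 13×19 = 247.
Optimal mix: 12×item 1 + 1×item 4 → volume 27, value 256.

$256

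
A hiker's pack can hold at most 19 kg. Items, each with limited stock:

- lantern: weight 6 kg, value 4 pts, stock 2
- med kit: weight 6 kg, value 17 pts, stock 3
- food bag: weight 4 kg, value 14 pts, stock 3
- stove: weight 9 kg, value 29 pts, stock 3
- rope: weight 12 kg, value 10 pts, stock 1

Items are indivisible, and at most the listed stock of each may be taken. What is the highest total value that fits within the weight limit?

Best selections within weight 19 and stock limits:
- 1×med kit + 1×food bag + 1×stove: weight 19, value 60
- 1×med kit + 3×food bag: weight 18, value 59
- 2×stove: weight 18, value 58
- 2×food bag + 1×stove: weight 17, value 57
Best: 60 pts.

60 pts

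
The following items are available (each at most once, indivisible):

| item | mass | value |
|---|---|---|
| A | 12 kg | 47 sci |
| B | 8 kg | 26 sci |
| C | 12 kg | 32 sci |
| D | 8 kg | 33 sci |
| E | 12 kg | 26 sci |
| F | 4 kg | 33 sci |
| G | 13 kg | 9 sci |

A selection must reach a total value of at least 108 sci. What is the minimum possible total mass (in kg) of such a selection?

24

Subsets with value ≥ 108, sorted by total mass:
- A+D+F: mass 24, value 113
- A+C+F: mass 28, value 112
Minimum mass: 24 kg.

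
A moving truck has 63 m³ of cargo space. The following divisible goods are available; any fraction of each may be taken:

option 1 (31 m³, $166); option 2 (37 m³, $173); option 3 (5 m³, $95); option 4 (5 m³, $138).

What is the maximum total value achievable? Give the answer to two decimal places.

Take in order of value per unit:
- option 4 (138/5 per unit): all 5 → value 138, running total 138.00
- option 3 (95/5 per unit): all 5 → value 95, running total 233.00
- option 1 (166/31 per unit): all 31 → value 166, running total 399.00
- option 2 (173/37 per unit): 22 of 37 → value 22×173/37 = 102.8649, running total 501.86
Total 501.86.

501.86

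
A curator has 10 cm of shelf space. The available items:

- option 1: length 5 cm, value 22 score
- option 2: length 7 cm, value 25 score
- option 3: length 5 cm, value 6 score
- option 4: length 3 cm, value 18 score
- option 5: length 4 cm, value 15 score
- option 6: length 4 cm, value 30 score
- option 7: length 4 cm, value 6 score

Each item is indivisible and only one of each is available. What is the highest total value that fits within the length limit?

Check high-value combinations within 10 cm:
- option 1+option 6: length 5+4=9, value 22+30=52
- option 4+option 6: length 3+4=7, value 18+30=48
- option 5+option 6: length 4+4=8, value 15+30=45
- option 2+option 4: length 7+3=10, value 25+18=43
- option 1+option 4: length 5+3=8, value 22+18=40
Best: 52 score.

52 score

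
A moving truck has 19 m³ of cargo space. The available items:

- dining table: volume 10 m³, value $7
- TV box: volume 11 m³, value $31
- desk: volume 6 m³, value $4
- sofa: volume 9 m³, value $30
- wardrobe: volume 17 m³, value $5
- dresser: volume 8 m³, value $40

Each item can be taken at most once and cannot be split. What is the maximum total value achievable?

Check high-value combinations within 19 m³:
- TV box+dresser: volume 11+8=19, value 31+40=71
- sofa+dresser: volume 9+8=17, value 30+40=70
- dining table+dresser: volume 10+8=18, value 7+40=47
Best: $71.

$71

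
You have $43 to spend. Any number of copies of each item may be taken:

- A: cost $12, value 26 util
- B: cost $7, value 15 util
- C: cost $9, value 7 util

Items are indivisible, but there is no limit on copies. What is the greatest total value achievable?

93 util

Best value-per-unit is A at 26/12; filling with it alone gives 3×26 = 78.
Optimal mix: 3×A + 1×B → cost 43, value 93.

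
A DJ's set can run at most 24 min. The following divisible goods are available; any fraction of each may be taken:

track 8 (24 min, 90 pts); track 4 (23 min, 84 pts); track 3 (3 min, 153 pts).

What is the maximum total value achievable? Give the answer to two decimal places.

231.75

Take in order of value per unit:
- track 3 (153/3 per unit): all 3 → value 153, running total 153.00
- track 8 (90/24 per unit): 21 of 24 → value 21×90/24 = 78.7500, running total 231.75
Total 231.75.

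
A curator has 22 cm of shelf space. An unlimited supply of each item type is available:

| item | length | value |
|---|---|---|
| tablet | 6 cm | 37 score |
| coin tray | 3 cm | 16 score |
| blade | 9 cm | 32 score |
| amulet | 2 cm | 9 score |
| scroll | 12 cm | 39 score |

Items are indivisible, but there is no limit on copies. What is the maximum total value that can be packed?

129 score

Best value-per-unit is tablet at 37/6; filling with it alone gives 3×37 = 111.
Optimal mix: 3×tablet + 2×amulet → length 22, value 129.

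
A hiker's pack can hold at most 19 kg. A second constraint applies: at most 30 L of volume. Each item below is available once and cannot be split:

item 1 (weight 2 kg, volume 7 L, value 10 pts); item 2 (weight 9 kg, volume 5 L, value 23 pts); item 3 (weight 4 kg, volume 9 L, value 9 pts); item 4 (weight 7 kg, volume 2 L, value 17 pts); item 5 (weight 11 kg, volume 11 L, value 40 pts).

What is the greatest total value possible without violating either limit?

59 pts

Feasible sets respecting both limits:
- item 1+item 3+item 5: weight 17, volume 27, value 59
- item 4+item 5: weight 18, volume 13, value 57
- item 1+item 2+item 4: weight 18, volume 14, value 50
Best: 59 pts.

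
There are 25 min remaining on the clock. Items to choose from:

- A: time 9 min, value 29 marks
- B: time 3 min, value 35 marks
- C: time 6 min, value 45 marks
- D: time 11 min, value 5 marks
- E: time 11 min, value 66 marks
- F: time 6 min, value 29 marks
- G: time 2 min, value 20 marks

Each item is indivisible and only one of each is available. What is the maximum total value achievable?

166 marks

Check high-value combinations within 25 min:
- B+C+E+G: time 3+6+11+2=22, value 35+45+66+20=166
- C+E+F+G: time 6+11+6+2=25, value 45+66+29+20=160
- B+E+F+G: time 3+11+6+2=22, value 35+66+29+20=150
- A+B+E+G: time 9+3+11+2=25, value 29+35+66+20=150
- B+C+E: time 3+6+11=20, value 35+45+66=146
Best: 166 marks.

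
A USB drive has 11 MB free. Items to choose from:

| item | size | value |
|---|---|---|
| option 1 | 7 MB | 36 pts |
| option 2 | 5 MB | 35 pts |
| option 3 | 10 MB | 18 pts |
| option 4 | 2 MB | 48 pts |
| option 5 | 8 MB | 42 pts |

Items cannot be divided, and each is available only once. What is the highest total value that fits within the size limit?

90 pts

Check high-value combinations within 11 MB:
- option 4+option 5: size 2+8=10, value 48+42=90
- option 1+option 4: size 7+2=9, value 36+48=84
- option 2+option 4: size 5+2=7, value 35+48=83
- option 4: size 2, value 48
- option 5: size 8, value 42
Best: 90 pts.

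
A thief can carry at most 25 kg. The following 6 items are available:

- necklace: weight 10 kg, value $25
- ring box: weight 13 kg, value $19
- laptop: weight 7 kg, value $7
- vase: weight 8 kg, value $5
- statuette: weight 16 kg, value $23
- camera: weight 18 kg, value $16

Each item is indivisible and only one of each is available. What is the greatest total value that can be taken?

Check high-value combinations within 25 kg:
- necklace+ring box: weight 10+13=23, value 25+19=44
- necklace+laptop+vase: weight 10+7+8=25, value 25+7+5=37
- necklace+laptop: weight 10+7=17, value 25+7=32
- necklace+vase: weight 10+8=18, value 25+5=30
Best: $44.

$44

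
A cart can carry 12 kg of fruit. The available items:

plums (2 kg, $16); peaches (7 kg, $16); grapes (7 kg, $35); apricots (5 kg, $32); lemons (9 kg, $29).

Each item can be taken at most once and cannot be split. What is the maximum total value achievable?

$67

Check high-value combinations within 12 kg:
- grapes+apricots: weight 7+5=12, value 35+32=67
- plums+grapes: weight 2+7=9, value 16+35=51
- plums+apricots: weight 2+5=7, value 16+32=48
- peaches+apricots: weight 7+5=12, value 16+32=48
Best: $67.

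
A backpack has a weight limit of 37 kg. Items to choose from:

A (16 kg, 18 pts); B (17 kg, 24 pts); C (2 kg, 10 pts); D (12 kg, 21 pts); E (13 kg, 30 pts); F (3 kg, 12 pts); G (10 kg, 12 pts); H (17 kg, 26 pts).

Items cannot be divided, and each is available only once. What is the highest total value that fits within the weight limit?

78 pts

Check high-value combinations within 37 kg:
- C+E+F+H: weight 2+13+3+17=35, value 10+30+12+26=78
- B+C+E+F: weight 17+2+13+3=35, value 24+10+30+12=76
- C+D+E+F: weight 2+12+13+3=30, value 10+21+30+12=73
Best: 78 pts.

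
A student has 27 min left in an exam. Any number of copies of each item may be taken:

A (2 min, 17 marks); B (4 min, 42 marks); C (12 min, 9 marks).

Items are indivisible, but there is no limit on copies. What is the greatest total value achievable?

Best value-per-unit is B at 42/4; filling with it alone gives 6×42 = 252.
Optimal mix: 1×A + 6×B → time 26, value 269.

269 marks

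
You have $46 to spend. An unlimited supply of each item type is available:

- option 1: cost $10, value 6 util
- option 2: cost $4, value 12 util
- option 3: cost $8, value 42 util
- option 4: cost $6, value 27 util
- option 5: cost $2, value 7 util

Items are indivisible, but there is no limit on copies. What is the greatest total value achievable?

Best value-per-unit is option 3 at 42/8; filling with it alone gives 5×42 = 210.
Optimal mix: 5×option 3 + 1×option 4 → cost 46, value 237.

237 util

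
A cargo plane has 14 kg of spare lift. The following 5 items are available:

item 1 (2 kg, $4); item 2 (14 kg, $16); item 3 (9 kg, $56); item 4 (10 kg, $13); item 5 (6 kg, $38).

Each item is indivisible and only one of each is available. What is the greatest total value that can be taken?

Check high-value combinations within 14 kg:
- item 1+item 3: weight 2+9=11, value 4+56=60
- item 3: weight 9, value 56
- item 1+item 5: weight 2+6=8, value 4+38=42
- item 5: weight 6, value 38
- item 1+item 4: weight 2+10=12, value 4+13=17
Best: $60.

$60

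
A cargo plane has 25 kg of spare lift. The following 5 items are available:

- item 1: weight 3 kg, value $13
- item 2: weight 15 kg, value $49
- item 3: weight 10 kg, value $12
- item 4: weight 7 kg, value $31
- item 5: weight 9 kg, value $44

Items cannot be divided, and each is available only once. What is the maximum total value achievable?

$93

Check high-value combinations within 25 kg:
- item 2+item 5: weight 15+9=24, value 49+44=93
- item 1+item 2+item 4: weight 3+15+7=25, value 13+49+31=93
- item 1+item 4+item 5: weight 3+7+9=19, value 13+31+44=88
- item 2+item 4: weight 15+7=22, value 49+31=80
Best: $93.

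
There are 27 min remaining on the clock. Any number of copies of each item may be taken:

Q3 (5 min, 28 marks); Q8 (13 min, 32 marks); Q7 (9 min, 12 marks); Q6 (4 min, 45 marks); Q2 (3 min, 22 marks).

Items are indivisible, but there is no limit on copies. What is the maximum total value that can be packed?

292 marks

Best value-per-unit is Q6 at 45/4; filling with it alone gives 6×45 = 270.
Optimal mix: 6×Q6 + 1×Q2 → time 27, value 292.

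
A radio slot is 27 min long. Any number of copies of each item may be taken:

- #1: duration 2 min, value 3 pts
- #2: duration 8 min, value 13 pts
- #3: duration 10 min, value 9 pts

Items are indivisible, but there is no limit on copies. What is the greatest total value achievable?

Best value-per-unit is #2 at 13/8; filling with it alone gives 3×13 = 39.
Optimal mix: 1×#1 + 3×#2 → duration 26, value 42.

42 pts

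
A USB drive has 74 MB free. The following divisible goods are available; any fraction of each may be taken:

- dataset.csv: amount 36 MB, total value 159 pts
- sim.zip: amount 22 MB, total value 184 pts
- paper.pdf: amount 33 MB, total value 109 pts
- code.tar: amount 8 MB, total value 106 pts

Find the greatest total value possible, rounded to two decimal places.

Take in order of value per unit:
- code.tar (106/8 per unit): all 8 → value 106, running total 106.00
- sim.zip (184/22 per unit): all 22 → value 184, running total 290.00
- dataset.csv (159/36 per unit): all 36 → value 159, running total 449.00
- paper.pdf (109/33 per unit): 8 of 33 → value 8×109/33 = 26.4242, running total 475.42
Total 475.42.

475.42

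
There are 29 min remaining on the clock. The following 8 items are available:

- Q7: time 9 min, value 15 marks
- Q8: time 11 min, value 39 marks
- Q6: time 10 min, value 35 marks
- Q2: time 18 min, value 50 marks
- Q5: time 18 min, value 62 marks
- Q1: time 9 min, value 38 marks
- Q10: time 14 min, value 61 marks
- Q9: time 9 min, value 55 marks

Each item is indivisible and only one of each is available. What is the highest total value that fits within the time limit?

Check high-value combinations within 29 min:
- Q8+Q1+Q9: time 11+9+9=29, value 39+38+55=132
- Q6+Q1+Q9: time 10+9+9=28, value 35+38+55=128
- Q5+Q9: time 18+9=27, value 62+55=117
Best: 132 marks.

132 marks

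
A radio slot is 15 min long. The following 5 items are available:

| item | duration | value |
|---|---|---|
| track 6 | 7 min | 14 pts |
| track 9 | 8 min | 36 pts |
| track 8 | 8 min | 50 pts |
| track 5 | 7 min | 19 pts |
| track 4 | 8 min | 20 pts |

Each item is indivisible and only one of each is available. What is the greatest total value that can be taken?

69 pts

Check high-value combinations within 15 min:
- track 8+track 5: duration 8+7=15, value 50+19=69
- track 6+track 8: duration 7+8=15, value 14+50=64
- track 9+track 5: duration 8+7=15, value 36+19=55
- track 8: duration 8, value 50
Best: 69 pts.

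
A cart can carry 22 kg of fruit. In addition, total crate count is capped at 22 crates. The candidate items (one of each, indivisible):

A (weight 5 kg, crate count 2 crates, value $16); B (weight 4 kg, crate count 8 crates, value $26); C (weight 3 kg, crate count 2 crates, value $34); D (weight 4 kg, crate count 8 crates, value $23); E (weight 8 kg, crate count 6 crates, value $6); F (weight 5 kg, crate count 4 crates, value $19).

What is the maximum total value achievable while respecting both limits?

Feasible sets respecting both limits:
- B+C+D+F: weight 16, crate count 22, value 102
- A+B+C+D: weight 16, crate count 20, value 99
- A+B+C+F: weight 17, crate count 16, value 95
Best: $102.

$102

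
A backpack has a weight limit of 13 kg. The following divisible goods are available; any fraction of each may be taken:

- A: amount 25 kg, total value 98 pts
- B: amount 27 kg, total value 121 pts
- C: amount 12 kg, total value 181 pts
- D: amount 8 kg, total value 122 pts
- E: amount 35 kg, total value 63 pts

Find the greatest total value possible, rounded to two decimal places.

197.42

Take in order of value per unit:
- D (122/8 per unit): all 8 → value 122, running total 122.00
- C (181/12 per unit): 5 of 12 → value 5×181/12 = 75.4167, running total 197.42
Total 197.42.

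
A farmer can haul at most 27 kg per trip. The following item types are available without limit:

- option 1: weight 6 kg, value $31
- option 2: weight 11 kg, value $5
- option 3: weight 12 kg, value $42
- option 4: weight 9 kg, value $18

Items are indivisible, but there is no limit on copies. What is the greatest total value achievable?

Best value-per-unit is option 1 at 31/6, and filling with it alone uses weight 4×6=24. No mix of the others beats 4×31 = 124.

$124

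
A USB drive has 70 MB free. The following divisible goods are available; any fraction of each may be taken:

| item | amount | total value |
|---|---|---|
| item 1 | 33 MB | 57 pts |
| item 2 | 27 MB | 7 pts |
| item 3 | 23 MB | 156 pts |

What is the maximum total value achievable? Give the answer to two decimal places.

216.63

Take in order of value per unit:
- item 3 (156/23 per unit): all 23 → value 156, running total 156.00
- item 1 (57/33 per unit): all 33 → value 57, running total 213.00
- item 2 (7/27 per unit): 14 of 27 → value 14×7/27 = 3.6296, running total 216.63
Total 216.63.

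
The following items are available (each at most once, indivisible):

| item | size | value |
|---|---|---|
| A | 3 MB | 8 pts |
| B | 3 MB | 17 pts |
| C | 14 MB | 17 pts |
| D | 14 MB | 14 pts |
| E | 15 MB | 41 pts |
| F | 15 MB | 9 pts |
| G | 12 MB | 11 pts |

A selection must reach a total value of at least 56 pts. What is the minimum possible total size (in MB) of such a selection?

18

Subsets with value ≥ 56, sorted by total size:
- B+E: size 18, value 58
- A+B+E: size 21, value 66
- C+E: size 29, value 58
Minimum size: 18 MB.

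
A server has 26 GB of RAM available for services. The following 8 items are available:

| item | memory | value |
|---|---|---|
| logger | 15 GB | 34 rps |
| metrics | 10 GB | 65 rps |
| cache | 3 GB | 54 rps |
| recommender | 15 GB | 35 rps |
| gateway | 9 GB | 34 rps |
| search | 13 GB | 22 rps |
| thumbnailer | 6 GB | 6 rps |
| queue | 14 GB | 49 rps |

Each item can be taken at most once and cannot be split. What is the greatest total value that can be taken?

153 rps

Check high-value combinations within 26 GB:
- metrics+cache+gateway: memory 10+3+9=22, value 65+54+34=153
- metrics+cache+search: memory 10+3+13=26, value 65+54+22=141
- cache+gateway+queue: memory 3+9+14=26, value 54+34+49=137
- metrics+cache+thumbnailer: memory 10+3+6=19, value 65+54+6=125
- metrics+cache: memory 10+3=13, value 65+54=119
Best: 153 rps.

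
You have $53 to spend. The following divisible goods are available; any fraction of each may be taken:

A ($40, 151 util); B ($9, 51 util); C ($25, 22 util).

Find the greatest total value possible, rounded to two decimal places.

Take in order of value per unit:
- B (51/9 per unit): all 9 → value 51, running total 51.00
- A (151/40 per unit): all 40 → value 151, running total 202.00
- C (22/25 per unit): 4 of 25 → value 4×22/25 = 3.5200, running total 205.52
Total 205.52.

205.52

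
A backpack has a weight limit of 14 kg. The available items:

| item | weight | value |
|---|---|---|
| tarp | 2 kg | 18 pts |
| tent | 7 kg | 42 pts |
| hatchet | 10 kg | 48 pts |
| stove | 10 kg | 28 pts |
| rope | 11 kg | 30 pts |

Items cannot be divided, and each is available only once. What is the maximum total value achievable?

66 pts

Check high-value combinations within 14 kg:
- tarp+hatchet: weight 2+10=12, value 18+48=66
- tarp+tent: weight 2+7=9, value 18+42=60
- hatchet: weight 10, value 48
- tarp+rope: weight 2+11=13, value 18+30=48
Best: 66 pts.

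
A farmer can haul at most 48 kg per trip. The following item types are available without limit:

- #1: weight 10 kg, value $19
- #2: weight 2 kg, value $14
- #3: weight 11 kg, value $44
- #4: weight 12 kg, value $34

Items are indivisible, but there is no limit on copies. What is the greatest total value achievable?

Best value-per-unit is #2 at 14/2, and filling with it alone uses weight 24×2=48. No mix of the others beats 24×14 = 336.

$336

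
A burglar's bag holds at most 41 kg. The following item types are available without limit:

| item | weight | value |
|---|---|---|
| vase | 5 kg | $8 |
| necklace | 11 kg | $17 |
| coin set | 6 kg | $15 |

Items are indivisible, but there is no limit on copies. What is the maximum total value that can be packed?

$98

Best value-per-unit is coin set at 15/6; filling with it alone gives 6×15 = 90.
Optimal mix: 1×vase + 6×coin set → weight 41, value 98.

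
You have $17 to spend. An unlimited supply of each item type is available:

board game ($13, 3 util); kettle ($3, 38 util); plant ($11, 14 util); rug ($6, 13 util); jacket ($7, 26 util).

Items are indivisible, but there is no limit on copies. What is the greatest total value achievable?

190 util

Best value-per-unit is kettle at 38/3, and filling with it alone uses cost 5×3=15. No mix of the others beats 5×38 = 190.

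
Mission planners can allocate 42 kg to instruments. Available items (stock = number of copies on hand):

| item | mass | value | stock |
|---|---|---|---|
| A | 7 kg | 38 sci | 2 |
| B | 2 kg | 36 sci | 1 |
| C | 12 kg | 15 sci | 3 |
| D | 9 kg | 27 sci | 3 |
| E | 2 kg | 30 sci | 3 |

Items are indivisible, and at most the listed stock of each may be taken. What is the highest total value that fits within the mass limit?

256 sci

Top feasible selections:
- 2×A + 1×B + 2×D + 3×E: mass 40, value 256
- 1×A + 1×B + 3×D + 3×E: mass 42, value 245
Best: 256 sci.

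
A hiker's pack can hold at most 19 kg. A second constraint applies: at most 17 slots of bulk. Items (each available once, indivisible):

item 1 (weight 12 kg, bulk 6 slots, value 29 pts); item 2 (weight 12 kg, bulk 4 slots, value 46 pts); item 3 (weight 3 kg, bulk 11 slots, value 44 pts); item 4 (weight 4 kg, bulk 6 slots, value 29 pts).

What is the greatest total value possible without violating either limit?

Feasible sets respecting both limits:
- item 2+item 3: weight 15, bulk 15, value 90
- item 2+item 4: weight 16, bulk 10, value 75
- item 1+item 3: weight 15, bulk 17, value 73
- item 3+item 4: weight 7, bulk 17, value 73
Best: 90 pts.

90 pts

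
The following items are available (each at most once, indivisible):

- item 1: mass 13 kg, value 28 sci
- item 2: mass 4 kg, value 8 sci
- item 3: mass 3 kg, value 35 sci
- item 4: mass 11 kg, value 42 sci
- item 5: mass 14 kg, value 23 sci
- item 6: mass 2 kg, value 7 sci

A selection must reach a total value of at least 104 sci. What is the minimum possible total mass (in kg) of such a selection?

27

Subsets with value ≥ 104, sorted by total mass:
- item 1+item 3+item 4: mass 27, value 105
- item 1+item 3+item 4+item 6: mass 29, value 112
- item 3+item 4+item 5+item 6: mass 30, value 107
- item 1+item 2+item 3+item 4: mass 31, value 113
Minimum mass: 27 kg.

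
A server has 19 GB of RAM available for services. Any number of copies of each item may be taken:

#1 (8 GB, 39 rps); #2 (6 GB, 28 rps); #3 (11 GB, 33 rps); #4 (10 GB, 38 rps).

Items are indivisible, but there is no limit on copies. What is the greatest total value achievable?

Best value-per-unit is #1 at 39/8; filling with it alone gives 2×39 = 78.
Optimal mix: 3×#2 → memory 18, value 84.

84 rps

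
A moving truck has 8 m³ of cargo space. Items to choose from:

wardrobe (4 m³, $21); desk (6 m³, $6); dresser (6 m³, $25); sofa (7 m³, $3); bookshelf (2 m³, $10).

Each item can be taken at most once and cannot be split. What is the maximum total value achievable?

$35

Check high-value combinations within 8 m³:
- dresser+bookshelf: volume 6+2=8, value 25+10=35
- wardrobe+bookshelf: volume 4+2=6, value 21+10=31
- dresser: volume 6, value 25
Best: $35.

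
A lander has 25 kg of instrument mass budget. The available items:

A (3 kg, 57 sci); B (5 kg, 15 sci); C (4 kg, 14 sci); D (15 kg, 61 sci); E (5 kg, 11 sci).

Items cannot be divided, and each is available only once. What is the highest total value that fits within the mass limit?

Check high-value combinations within 25 kg:
- A+B+D: mass 3+5+15=23, value 57+15+61=133
- A+C+D: mass 3+4+15=22, value 57+14+61=132
- A+D+E: mass 3+15+5=23, value 57+61+11=129
- A+D: mass 3+15=18, value 57+61=118
Best: 133 sci.

133 sci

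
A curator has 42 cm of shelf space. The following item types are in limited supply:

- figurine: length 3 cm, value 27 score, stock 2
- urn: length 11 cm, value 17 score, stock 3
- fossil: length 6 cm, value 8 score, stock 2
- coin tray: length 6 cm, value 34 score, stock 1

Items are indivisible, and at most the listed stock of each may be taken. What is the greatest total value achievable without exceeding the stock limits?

Top feasible selections:
- 2×figurine + 2×urn + 1×fossil + 1×coin tray: length 40, value 130
- 2×figurine + 2×urn + 1×coin tray: length 34, value 122
Best: 130 score.

130 score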